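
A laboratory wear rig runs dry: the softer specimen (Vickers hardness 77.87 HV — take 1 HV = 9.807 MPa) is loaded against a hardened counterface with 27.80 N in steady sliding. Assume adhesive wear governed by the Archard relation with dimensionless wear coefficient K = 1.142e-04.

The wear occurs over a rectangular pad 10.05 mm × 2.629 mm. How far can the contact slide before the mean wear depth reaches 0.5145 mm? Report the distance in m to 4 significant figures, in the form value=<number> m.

The algebra keeps full precision — quoted intermediates are rounded. Rounded just once to 4 significant figures.
Hardness H = 77.87 HV × 9.807 MPa/HV = 763.7 MPa = 7.637e+08 Pa.
Pad sides 10.05 mm × 2.629 mm = 0.01005 m × 0.002629 m. Contact area A = 0.01005 m × 0.002629 m = 2.642e-05 m².
Depth limit h_lim = 0.5145 mm = 5.145e-04 m.
Collected in SI base units: W = 27.80 N, H = 7.637e+08 Pa, K = 1.142e-04.
Volume at the limit: V_lim = h_lim·A = 5.145e-04 · 2.642e-05 = 1.359e-08 m³.
Life L = V_lim·H/(K·W) = 1.359e-08 · 7.637e+08 / (1.142e-04 · 27.80) = 3270 m.

value=3270 m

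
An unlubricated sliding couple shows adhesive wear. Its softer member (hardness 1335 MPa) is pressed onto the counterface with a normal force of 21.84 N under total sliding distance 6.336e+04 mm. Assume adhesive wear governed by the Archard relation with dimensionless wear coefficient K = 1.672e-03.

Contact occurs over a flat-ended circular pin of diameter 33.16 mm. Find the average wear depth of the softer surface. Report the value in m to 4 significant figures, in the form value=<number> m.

value=2.007e-06 m

The intermediates are displayed rounded. Each operation runs at full float precision — rounded just once to four significant digits.
Convert: Total distance L = 6.336e+04 mm = 63.36 m.
Convert: Hardness H = 1335 MPa = 1.335e+09 Pa.
Convert: Pin diameter d = 33.16 mm = 0.03316 m. Contact area A = π·d²/4 = π·(0.03316 m)²/4 = 8.636e-04 m².
SI base units throughout: W = 21.84 N, H = 1.335e+09 Pa, K = 1.672e-03.
Volume removed: V = K·W·L/H = 1.672e-03 · 21.84 · 63.36 / 1.335e+09 = 1.733e-09 m³.
Mean wear depth h = V/A = 1.733e-09 / 8.636e-04 = 2.007e-06 m.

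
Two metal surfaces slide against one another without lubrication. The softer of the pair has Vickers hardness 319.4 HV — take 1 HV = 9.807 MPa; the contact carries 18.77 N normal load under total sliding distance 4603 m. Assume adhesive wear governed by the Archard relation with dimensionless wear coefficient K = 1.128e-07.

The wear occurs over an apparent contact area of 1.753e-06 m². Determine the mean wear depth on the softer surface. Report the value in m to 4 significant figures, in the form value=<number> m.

All arithmetic maintains full precision; intermediate values are printed rounded — one last rounding, at 4 significant figures.
Hardness H = 319.4 HV × 9.807 MPa/HV = 3132 MPa = 3.132e+09 Pa.
Working in SI base units: W = 18.77 N, H = 3.132e+09 Pa, K = 1.128e-07.
By Archard's law, V = K·W·L/H = 1.128e-07 · 18.77 · 4603 / 3.132e+09 = 3.111e-12 m³.
Wear depth h = V/A = 3.111e-12 / 1.753e-06 = 1.775e-06 m.

value=1.775e-06 m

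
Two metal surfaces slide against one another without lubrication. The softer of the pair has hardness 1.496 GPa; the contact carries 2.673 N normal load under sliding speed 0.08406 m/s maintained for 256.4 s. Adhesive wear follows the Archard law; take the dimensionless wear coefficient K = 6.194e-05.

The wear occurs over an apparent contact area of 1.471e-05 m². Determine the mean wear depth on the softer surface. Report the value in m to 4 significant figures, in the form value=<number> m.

The intermediates are displayed rounded. Every step holds exact precision — a single final rounding, at four significant figures.
Convert: Distance covered L = v·t = 0.08406 m/s × 256.4 s = 21.55 m.
Convert: Hardness H = 1.496 GPa = 1.496e+09 Pa.
Collected in SI base units: W = 2.673 N, H = 1.496e+09 Pa, K = 6.194e-05.
By Archard's law, V = K·W·L/H = 6.194e-05 · 2.673 · 21.55 / 1.496e+09 = 2.385e-12 m³.
Mean depth h = V/A = 2.385e-12 / 1.471e-05 = 1.622e-07 m.

value=1.622e-07 m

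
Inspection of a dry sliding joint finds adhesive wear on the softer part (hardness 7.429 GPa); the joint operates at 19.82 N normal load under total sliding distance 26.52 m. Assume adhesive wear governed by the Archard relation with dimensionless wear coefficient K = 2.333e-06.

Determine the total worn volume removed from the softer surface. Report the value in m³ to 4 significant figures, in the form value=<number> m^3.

Intermediate values are printed rounded, and the algebra holds full float precision — a lone final rounding to four significant figures.
Hardness H = 7.429 GPa = 7.429e+09 Pa.
Restated in SI base units: W = 19.82 N, H = 7.429e+09 Pa, K = 2.333e-06.
Archard volume V = K·W·L/H = 2.333e-06 · 19.82 · 26.52 / 7.429e+09 = 1.651e-13 m³.

value=1.651e-13 m^3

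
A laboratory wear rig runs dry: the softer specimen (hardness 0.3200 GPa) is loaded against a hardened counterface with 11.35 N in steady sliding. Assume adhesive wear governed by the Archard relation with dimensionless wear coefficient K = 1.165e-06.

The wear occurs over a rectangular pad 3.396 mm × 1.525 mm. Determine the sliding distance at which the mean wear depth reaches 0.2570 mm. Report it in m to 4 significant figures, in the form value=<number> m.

value=3.221e+04 m

The computation maintains full precision — intermediates appear rounded; a single final rounding to four significant digits.
Convert: Hardness H = 0.3200 GPa = 3.200e+08 Pa.
Convert: Pad sides 3.396 mm × 1.525 mm = 0.003396 m × 0.001525 m. Contact area A = 0.003396 m × 0.001525 m = 5.179e-06 m².
Convert: Depth limit h_lim = 0.2570 mm = 2.570e-04 m.
Collected in SI base units: W = 11.35 N, H = 3.200e+08 Pa, K = 1.165e-06.
Limit volume V_lim = h_lim·A = 2.570e-04 · 5.179e-06 = 1.331e-09 m³.
Sliding life L = V_lim·H/(K·W) = 1.331e-09 · 3.200e+08 / (1.165e-06 · 11.35) = 3.221e+04 m.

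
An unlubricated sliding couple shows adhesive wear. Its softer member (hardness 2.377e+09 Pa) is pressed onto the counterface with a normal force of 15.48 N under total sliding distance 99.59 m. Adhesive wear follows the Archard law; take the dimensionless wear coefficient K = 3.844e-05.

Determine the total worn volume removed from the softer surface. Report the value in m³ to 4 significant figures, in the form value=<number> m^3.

Intermediate values are displayed rounded. All working math keeps full float precision, and a single final rounding to 4 significant digits.
As SI base values: W = 15.48 N, H = 2.377e+09 Pa, K = 3.844e-05.
Archard relation: V = K·W·L/H = 3.844e-05 · 15.48 · 99.59 / 2.377e+09 = 2.493e-11 m³.

value=2.493e-11 m^3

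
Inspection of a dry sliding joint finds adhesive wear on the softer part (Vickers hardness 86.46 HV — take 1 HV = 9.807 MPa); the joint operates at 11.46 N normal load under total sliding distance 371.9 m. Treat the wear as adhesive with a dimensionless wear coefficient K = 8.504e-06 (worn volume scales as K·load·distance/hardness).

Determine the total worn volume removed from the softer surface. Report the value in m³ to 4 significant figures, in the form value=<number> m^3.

Intermediates are printed rounded. The algebra holds full precision — one final rounding: four significant figures.
Hardness H = 86.46 HV × 9.807 MPa/HV = 847.9 MPa = 8.479e+08 Pa.
SI base units throughout: W = 11.46 N, H = 8.479e+08 Pa, K = 8.504e-06.
Apply Archard: V = K·W·L/H = 8.504e-06 · 11.46 · 371.9 / 8.479e+08 = 4.274e-11 m³.

value=4.274e-11 m^3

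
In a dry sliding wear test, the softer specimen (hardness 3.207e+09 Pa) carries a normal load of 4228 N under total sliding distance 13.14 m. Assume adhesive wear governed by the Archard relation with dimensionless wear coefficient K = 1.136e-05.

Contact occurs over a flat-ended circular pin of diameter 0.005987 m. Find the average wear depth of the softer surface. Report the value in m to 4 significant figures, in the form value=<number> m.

value=6.990e-06 m

All arithmetic maintains exact precision; intermediates are displayed rounded — rounded once at the end: four significant figures.
Convert: Contact area A = π·d²/4 = π·(0.005987 m)²/4 = 2.815e-05 m².
Collected in SI base units: W = 4228 N, H = 3.207e+09 Pa, K = 1.136e-05.
By Archard's law, V = K·W·L/H = 1.136e-05 · 4228 · 13.14 / 3.207e+09 = 1.968e-10 m³.
Mean depth h = V/A = 1.968e-10 / 2.815e-05 = 6.990e-06 m.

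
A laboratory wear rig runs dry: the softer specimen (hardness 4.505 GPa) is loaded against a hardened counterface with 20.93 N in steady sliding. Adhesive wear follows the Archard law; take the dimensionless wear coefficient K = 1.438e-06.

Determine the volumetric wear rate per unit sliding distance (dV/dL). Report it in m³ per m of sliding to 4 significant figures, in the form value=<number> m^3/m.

value=6.681e-15 m^3/m

Shown intermediates are rounded, and the algebra runs at full float precision, and a lone final rounding: four significant digits.
Hardness H = 4.505 GPa = 4.505e+09 Pa.
In SI base units, W = 20.93 N, H = 4.505e+09 Pa, K = 1.438e-06.
Volumetric rate dV/dL = K·W/H (independent of L): 1.438e-06 · 20.93 / 4.505e+09 = 6.681e-15 m³/m.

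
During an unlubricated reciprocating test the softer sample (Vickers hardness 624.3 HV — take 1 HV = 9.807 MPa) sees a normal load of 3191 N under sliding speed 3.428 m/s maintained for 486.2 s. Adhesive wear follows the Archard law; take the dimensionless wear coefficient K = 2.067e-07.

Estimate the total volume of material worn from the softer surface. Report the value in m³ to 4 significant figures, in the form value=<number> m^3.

The computation holds full float precision — printed values are rounded — rounded once at the end: 4 significant digits.
Convert: The distance L = v·t = 3.428 m/s × 486.2 s = 1667 m.
Convert: Hardness H = 624.3 HV × 9.807 MPa/HV = 6123 MPa = 6.123e+09 Pa.
As SI base values: W = 3191 N, H = 6.123e+09 Pa, K = 2.067e-07.
Wear volume V = K·W·L/H = 2.067e-07 · 3191 · 1667 / 6.123e+09 = 1.796e-10 m³.

value=1.796e-10 m^3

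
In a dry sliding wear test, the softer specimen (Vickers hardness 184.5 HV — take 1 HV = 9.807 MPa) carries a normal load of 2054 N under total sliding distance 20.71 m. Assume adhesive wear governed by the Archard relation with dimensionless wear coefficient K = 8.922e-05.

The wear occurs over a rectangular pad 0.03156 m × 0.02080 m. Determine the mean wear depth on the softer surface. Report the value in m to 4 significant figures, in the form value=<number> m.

value=3.195e-06 m

Intermediates are printed rounded — each operation carries full precision, and a lone final rounding, at four significant figures.
Convert: Hardness H = 184.5 HV × 9.807 MPa/HV = 1809 MPa = 1.809e+09 Pa.
Convert: Contact area A = 0.03156 m × 0.02080 m = 6.564e-04 m².
SI base units throughout: W = 2054 N, H = 1.809e+09 Pa, K = 8.922e-05.
Archard volume V = K·W·L/H = 8.922e-05 · 2054 · 20.71 / 1.809e+09 = 2.098e-09 m³.
Depth of wear h = V/A = 2.098e-09 / 6.564e-04 = 3.195e-06 m.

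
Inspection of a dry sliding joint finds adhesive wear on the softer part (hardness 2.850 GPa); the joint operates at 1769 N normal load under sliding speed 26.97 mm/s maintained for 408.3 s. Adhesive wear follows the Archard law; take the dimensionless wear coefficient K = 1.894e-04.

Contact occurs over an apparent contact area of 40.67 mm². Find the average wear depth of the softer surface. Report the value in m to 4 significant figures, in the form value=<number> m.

value=3.183e-05 m

The algebra runs at full float precision; intermediate values are shown rounded, and one last rounding, at four significant digits.
Sliding speed v = 26.97 mm/s = 0.02697 m/s. Distance L = v·t = 0.02697 m/s × 408.3 s = 11.01 m.
Hardness H = 2.850 GPa = 2.850e+09 Pa.
Contact area A = 40.67 mm² = 4.067e-05 m².
Collected in SI base units: W = 1769 N, H = 2.850e+09 Pa, K = 1.894e-04.
By Archard's law, V = K·W·L/H = 1.894e-04 · 1769 · 11.01 / 2.850e+09 = 1.295e-09 m³.
Depth h = V/A = 1.295e-09 / 4.067e-05 = 3.183e-05 m.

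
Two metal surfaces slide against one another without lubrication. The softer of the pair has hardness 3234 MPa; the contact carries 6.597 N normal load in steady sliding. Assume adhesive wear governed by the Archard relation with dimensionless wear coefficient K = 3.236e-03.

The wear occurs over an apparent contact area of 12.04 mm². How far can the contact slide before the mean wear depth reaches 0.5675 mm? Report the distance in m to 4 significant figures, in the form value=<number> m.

Intermediate values are printed rounded. Each operation keeps exact precision — one final rounding: four significant figures.
Convert: Hardness H = 3234 MPa = 3.234e+09 Pa.
Convert: Contact area A = 12.04 mm² = 1.204e-05 m².
Convert: Depth limit h_lim = 0.5675 mm = 5.675e-04 m.
In SI base units: W = 6.597 N, H = 3.234e+09 Pa, K = 3.236e-03.
At the depth limit, V_lim = h_lim·A = 5.675e-04 · 1.204e-05 = 6.833e-09 m³.
Sliding life L = V_lim·H/(K·W) = 6.833e-09 · 3.234e+09 / (3.236e-03 · 6.597) = 1035 m.

value=1035 m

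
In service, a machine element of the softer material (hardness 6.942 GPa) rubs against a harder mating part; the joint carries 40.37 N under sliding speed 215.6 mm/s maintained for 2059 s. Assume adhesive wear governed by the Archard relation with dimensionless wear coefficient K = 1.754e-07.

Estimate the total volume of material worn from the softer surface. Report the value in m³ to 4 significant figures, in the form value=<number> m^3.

Quoted intermediates are rounded. All arithmetic holds full precision; rounded once at the end, at 4 significant digits.
Sliding speed v = 215.6 mm/s = 0.2156 m/s. Sliding distance L = v·t = 0.2156 m/s × 2059 s = 443.9 m.
Hardness H = 6.942 GPa = 6.942e+09 Pa.
In SI base units: W = 40.37 N, H = 6.942e+09 Pa, K = 1.754e-07.
Apply Archard: V = K·W·L/H = 1.754e-07 · 40.37 · 443.9 / 6.942e+09 = 4.528e-13 m³.

value=4.528e-13 m^3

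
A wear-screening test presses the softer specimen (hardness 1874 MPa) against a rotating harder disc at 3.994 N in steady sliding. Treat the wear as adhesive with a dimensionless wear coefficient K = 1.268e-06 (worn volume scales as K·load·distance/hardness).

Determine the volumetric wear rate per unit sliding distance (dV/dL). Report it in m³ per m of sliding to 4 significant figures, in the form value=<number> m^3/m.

The computation runs at full float precision; displayed values are rounded — one last rounding: 4 significant figures.
Hardness H = 1874 MPa = 1.874e+09 Pa.
In SI base units, W = 3.994 N, H = 1.874e+09 Pa, K = 1.268e-06.
Sliding wear rate dV/dL = K·W/H (independent of L): 1.268e-06 · 3.994 / 1.874e+09 = 2.702e-15 m³/m.

value=2.702e-15 m^3/m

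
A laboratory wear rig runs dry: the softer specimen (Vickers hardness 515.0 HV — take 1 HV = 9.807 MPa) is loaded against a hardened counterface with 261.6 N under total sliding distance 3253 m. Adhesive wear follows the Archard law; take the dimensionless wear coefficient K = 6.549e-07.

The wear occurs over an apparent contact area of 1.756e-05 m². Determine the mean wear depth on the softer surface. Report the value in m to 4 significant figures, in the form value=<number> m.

The intermediates are displayed rounded; the computation runs at full float precision, and one final rounding: 4 significant figures.
Convert: Hardness H = 515.0 HV × 9.807 MPa/HV = 5051 MPa = 5.051e+09 Pa.
Restated in SI base units: W = 261.6 N, H = 5.051e+09 Pa, K = 6.549e-07.
Volume removed: V = K·W·L/H = 6.549e-07 · 261.6 · 3253 / 5.051e+09 = 1.103e-10 m³.
Depth of wear h = V/A = 1.103e-10 / 1.756e-05 = 6.284e-06 m.

value=6.284e-06 m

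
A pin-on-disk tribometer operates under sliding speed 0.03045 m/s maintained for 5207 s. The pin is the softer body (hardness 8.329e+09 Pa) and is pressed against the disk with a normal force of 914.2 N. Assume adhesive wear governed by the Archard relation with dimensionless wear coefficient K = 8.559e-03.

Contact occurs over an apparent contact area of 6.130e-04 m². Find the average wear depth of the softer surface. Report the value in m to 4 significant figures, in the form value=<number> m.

Intermediates are printed rounded. All working math runs at exact precision. Rounded once at the end, at four significant digits.
Path length L = v·t = 0.03045 m/s × 5207 s = 158.6 m.
Expressed in SI base units: W = 914.2 N, H = 8.329e+09 Pa, K = 8.559e-03.
By Archard's law, V = K·W·L/H = 8.559e-03 · 914.2 · 158.6 / 8.329e+09 = 1.490e-07 m³.
Depth of wear h = V/A = 1.490e-07 / 6.130e-04 = 2.430e-04 m.

value=2.430e-04 m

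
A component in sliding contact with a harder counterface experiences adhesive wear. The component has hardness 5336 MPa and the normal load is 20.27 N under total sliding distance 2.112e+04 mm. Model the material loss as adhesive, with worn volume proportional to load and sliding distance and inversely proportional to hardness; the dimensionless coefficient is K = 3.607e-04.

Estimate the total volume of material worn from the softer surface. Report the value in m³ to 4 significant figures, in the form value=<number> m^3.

Intermediates appear rounded. The computation keeps exact precision, and one last rounding to four significant figures.
Convert: Total distance L = 2.112e+04 mm = 21.12 m.
Convert: Hardness H = 5336 MPa = 5.336e+09 Pa.
Working in SI base units: W = 20.27 N, H = 5.336e+09 Pa, K = 3.607e-04.
Apply Archard: V = K·W·L/H = 3.607e-04 · 20.27 · 21.12 / 5.336e+09 = 2.894e-11 m³.

value=2.894e-11 m^3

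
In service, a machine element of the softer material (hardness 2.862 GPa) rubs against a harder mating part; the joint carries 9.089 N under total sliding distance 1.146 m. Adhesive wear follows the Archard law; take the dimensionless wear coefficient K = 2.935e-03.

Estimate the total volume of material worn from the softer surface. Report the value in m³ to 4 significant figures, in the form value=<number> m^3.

value=1.068e-11 m^3

All working math holds full precision; the intermediates are displayed rounded — a single final rounding, at 4 significant digits.
Convert: Hardness H = 2.862 GPa = 2.862e+09 Pa.
In SI base units: W = 9.089 N, H = 2.862e+09 Pa, K = 2.935e-03.
The Archard volume V = K·W·L/H = 2.935e-03 · 9.089 · 1.146 / 2.862e+09 = 1.068e-11 m³.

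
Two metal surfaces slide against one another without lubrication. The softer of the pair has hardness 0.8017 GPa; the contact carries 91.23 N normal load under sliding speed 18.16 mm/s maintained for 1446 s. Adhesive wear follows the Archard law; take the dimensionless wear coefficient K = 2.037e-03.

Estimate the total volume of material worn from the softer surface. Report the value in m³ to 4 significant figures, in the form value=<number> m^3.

All arithmetic carries full precision; the intermediates are displayed rounded; one final rounding to 4 significant figures.
Sliding speed v = 18.16 mm/s = 0.01816 m/s. Path length L = v·t = 0.01816 m/s × 1446 s = 26.26 m.
Hardness H = 0.8017 GPa = 8.017e+08 Pa.
Working in SI base units: W = 91.23 N, H = 8.017e+08 Pa, K = 2.037e-03.
Archard volume V = K·W·L/H = 2.037e-03 · 91.23 · 26.26 / 8.017e+08 = 6.087e-09 m³.

value=6.087e-09 m^3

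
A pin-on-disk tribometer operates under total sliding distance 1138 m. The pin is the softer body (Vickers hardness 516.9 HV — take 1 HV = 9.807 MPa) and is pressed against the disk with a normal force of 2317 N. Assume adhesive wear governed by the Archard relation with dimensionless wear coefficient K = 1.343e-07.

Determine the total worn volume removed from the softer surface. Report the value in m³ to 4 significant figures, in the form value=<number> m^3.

Every step maintains exact precision. Shown intermediates are rounded. Rounded just once to four significant figures.
Convert: Hardness H = 516.9 HV × 9.807 MPa/HV = 5069 MPa = 5.069e+09 Pa.
Restated in SI base units: W = 2317 N, H = 5.069e+09 Pa, K = 1.343e-07.
Volume removed: V = K·W·L/H = 1.343e-07 · 2317 · 1138 / 5.069e+09 = 6.986e-11 m³.

value=6.986e-11 m^3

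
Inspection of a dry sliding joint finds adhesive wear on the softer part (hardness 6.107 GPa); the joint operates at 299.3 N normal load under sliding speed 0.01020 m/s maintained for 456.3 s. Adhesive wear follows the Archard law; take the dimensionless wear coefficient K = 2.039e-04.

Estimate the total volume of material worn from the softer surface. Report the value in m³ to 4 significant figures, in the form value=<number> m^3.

value=4.651e-11 m^3

Intermediates are shown rounded; all arithmetic holds full float precision. Rounded once at the end, at four significant digits.
Total distance L = v·t = 0.01020 m/s × 456.3 s = 4.654 m.
Hardness H = 6.107 GPa = 6.107e+09 Pa.
Restated in SI base units: W = 299.3 N, H = 6.107e+09 Pa, K = 2.039e-04.
Wear volume V = K·W·L/H = 2.039e-04 · 299.3 · 4.654 / 6.107e+09 = 4.651e-11 m³.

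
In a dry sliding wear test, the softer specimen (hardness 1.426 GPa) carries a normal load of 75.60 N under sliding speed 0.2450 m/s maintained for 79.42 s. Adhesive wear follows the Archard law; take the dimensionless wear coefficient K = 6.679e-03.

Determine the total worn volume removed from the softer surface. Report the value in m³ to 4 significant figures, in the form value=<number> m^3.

Intermediates are printed rounded. Each operation carries exact precision. Rounded just once to four significant figures.
Convert: Path length L = v·t = 0.2450 m/s × 79.42 s = 19.46 m.
Convert: Hardness H = 1.426 GPa = 1.426e+09 Pa.
Working in SI base units: W = 75.60 N, H = 1.426e+09 Pa, K = 6.679e-03.
Volume removed: V = K·W·L/H = 6.679e-03 · 75.60 · 19.46 / 1.426e+09 = 6.890e-09 m³.

value=6.890e-09 m^3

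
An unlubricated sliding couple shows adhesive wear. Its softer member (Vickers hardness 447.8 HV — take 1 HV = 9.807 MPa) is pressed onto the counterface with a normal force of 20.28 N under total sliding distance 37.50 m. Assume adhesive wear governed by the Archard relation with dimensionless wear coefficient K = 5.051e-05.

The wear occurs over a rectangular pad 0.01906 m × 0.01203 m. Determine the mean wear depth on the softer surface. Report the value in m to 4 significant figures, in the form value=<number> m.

value=3.815e-08 m

Intermediates appear rounded. The algebra carries exact precision; one final rounding: four significant digits.
Hardness H = 447.8 HV × 9.807 MPa/HV = 4392 MPa = 4.392e+09 Pa.
Contact area A = 0.01906 m × 0.01203 m = 2.293e-04 m².
Working in SI base units: W = 20.28 N, H = 4.392e+09 Pa, K = 5.051e-05.
Volume removed: V = K·W·L/H = 5.051e-05 · 20.28 · 37.50 / 4.392e+09 = 8.747e-12 m³.
Depth of wear h = V/A = 8.747e-12 / 2.293e-04 = 3.815e-08 m.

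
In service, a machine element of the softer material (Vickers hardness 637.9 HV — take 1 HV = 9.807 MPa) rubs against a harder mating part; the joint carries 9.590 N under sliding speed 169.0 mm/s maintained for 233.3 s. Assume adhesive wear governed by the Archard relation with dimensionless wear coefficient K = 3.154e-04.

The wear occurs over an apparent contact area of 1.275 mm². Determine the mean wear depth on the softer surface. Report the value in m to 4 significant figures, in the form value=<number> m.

The computation maintains full precision; intermediates are printed rounded, and a single final rounding, at four significant figures.
Convert: Sliding speed v = 169.0 mm/s = 0.1690 m/s. The distance L = v·t = 0.1690 m/s × 233.3 s = 39.43 m.
Convert: Hardness H = 637.9 HV × 9.807 MPa/HV = 6256 MPa = 6.256e+09 Pa.
Convert: Contact area A = 1.275 mm² = 1.275e-06 m².
In SI base units: W = 9.590 N, H = 6.256e+09 Pa, K = 3.154e-04.
Apply Archard: V = K·W·L/H = 3.154e-04 · 9.590 · 39.43 / 6.256e+09 = 1.906e-11 m³.
Wear depth h = V/A = 1.906e-11 / 1.275e-06 = 1.495e-05 m.

value=1.495e-05 m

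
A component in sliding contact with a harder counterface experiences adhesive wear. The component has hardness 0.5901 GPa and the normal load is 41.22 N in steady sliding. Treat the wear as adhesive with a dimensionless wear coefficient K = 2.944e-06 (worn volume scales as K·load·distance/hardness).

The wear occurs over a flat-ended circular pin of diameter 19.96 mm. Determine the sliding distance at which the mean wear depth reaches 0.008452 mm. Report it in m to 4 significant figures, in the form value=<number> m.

value=1.286e+04 m

Intermediate values are printed rounded; all arithmetic carries full float precision, and rounded once at the end: four significant digits.
Hardness H = 0.5901 GPa = 5.901e+08 Pa.
Pin diameter d = 19.96 mm = 0.01996 m. Contact area A = π·d²/4 = π·(0.01996 m)²/4 = 3.129e-04 m².
Depth limit h_lim = 0.008452 mm = 8.452e-06 m.
Collected in SI base units: W = 41.22 N, H = 5.901e+08 Pa, K = 2.944e-06.
Limit volume V_lim = h_lim·A = 8.452e-06 · 3.129e-04 = 2.645e-09 m³.
Inverting, life L = V_lim·H/(K·W) = 2.645e-09 · 5.901e+08 / (2.944e-06 · 41.22) = 1.286e+04 m.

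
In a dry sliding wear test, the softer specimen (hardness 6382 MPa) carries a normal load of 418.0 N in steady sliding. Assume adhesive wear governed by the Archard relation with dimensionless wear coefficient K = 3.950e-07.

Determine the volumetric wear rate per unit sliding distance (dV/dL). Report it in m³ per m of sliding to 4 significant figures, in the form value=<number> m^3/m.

Intermediates appear rounded. Each operation carries full precision; a lone final rounding: 4 significant digits.
Convert: Hardness H = 6382 MPa = 6.382e+09 Pa.
Restated in SI base units: W = 418.0 N, H = 6.382e+09 Pa, K = 3.950e-07.
Sliding wear rate dV/dL = K·W/H (independent of L): 3.950e-07 · 418.0 / 6.382e+09 = 2.587e-14 m³/m.

value=2.587e-14 m^3/m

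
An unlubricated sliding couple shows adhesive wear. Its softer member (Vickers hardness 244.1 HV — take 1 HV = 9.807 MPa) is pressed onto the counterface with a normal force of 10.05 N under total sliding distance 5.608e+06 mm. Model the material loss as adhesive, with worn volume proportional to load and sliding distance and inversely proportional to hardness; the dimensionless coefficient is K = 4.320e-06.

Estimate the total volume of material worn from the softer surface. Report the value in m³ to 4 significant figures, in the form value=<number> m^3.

value=1.017e-10 m^3

All working math maintains full float precision. Intermediates are printed rounded; rounded just once to 4 significant digits.
Convert: Total distance L = 5.608e+06 mm = 5608 m.
Convert: Hardness H = 244.1 HV × 9.807 MPa/HV = 2394 MPa = 2.394e+09 Pa.
Working in SI base units: W = 10.05 N, H = 2.394e+09 Pa, K = 4.320e-06.
Wear volume V = K·W·L/H = 4.320e-06 · 10.05 · 5608 / 2.394e+09 = 1.017e-10 m³.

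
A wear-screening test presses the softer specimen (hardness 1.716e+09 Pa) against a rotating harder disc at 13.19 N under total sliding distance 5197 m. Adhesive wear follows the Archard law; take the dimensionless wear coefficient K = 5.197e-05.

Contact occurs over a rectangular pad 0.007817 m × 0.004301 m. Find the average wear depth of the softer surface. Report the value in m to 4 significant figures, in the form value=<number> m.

The computation keeps exact precision, and printed values are rounded — one last rounding to four significant digits.
Contact area A = 0.007817 m × 0.004301 m = 3.362e-05 m².
Expressed in SI base units: W = 13.19 N, H = 1.716e+09 Pa, K = 5.197e-05.
Worn volume V = K·W·L/H = 5.197e-05 · 13.19 · 5197 / 1.716e+09 = 2.076e-09 m³.
Mean depth h = V/A = 2.076e-09 / 3.362e-05 = 6.175e-05 m.

value=6.175e-05 m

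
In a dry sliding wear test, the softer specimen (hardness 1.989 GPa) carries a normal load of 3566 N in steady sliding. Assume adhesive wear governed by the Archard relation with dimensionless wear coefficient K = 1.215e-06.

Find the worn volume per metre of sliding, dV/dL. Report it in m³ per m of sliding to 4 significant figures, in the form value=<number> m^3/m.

Intermediates are displayed rounded. The computation holds full precision. Rounded once at the end to 4 significant figures.
Hardness H = 1.989 GPa = 1.989e+09 Pa.
As SI base values: W = 3566 N, H = 1.989e+09 Pa, K = 1.215e-06.
Volumetric rate dV/dL = K·W/H: 1.215e-06 · 3566 / 1.989e+09 = 2.178e-12 m³/m.

value=2.178e-12 m^3/m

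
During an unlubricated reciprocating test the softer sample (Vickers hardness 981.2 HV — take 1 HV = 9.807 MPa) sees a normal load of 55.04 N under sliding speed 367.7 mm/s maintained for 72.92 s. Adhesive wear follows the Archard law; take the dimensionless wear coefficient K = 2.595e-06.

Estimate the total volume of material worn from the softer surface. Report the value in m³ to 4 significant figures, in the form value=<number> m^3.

The intermediates are displayed rounded, and all working math holds exact precision; a single final rounding: four significant figures.
Sliding speed v = 367.7 mm/s = 0.3677 m/s. Path length L = v·t = 0.3677 m/s × 72.92 s = 26.81 m.
Hardness H = 981.2 HV × 9.807 MPa/HV = 9623 MPa = 9.623e+09 Pa.
Working in SI base units: W = 55.04 N, H = 9.623e+09 Pa, K = 2.595e-06.
Apply Archard: V = K·W·L/H = 2.595e-06 · 55.04 · 26.81 / 9.623e+09 = 3.980e-13 m³.

value=3.980e-13 m^3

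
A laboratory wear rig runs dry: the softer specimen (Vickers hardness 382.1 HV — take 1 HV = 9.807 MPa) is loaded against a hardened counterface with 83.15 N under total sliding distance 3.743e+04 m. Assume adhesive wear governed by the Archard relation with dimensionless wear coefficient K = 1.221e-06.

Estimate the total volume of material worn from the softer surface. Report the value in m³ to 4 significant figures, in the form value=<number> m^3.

Quoted intermediates are rounded — all working math carries full float precision. Rounded just once: four significant figures.
Hardness H = 382.1 HV × 9.807 MPa/HV = 3747 MPa = 3.747e+09 Pa.
As SI base values: W = 83.15 N, H = 3.747e+09 Pa, K = 1.221e-06.
The Archard volume V = K·W·L/H = 1.221e-06 · 83.15 · 3.743e+04 / 3.747e+09 = 1.014e-09 m³.

value=1.014e-09 m^3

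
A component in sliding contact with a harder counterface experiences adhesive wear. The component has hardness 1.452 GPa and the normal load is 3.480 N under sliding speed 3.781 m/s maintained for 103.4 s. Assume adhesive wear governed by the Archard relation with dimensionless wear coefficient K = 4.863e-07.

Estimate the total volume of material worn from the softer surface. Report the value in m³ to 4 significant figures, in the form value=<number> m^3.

value=4.557e-13 m^3

Every step keeps full precision; intermediate values are shown rounded. Rounded just once, at four significant figures.
The distance L = v·t = 3.781 m/s × 103.4 s = 391.0 m.
Hardness H = 1.452 GPa = 1.452e+09 Pa.
Collected in SI base units: W = 3.480 N, H = 1.452e+09 Pa, K = 4.863e-07.
The Archard volume V = K·W·L/H = 4.863e-07 · 3.480 · 391.0 / 1.452e+09 = 4.557e-13 m³.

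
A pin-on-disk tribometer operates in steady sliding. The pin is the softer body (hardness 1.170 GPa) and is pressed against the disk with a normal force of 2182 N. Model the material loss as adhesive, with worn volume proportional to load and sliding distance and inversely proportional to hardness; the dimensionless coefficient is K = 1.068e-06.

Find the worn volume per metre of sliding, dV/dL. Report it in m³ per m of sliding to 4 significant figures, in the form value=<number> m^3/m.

value=1.992e-12 m^3/m

Intermediates are shown rounded — all arithmetic holds full float precision — rounded once at the end, at four significant digits.
Convert: Hardness H = 1.170 GPa = 1.170e+09 Pa.
In SI base units: W = 2182 N, H = 1.170e+09 Pa, K = 1.068e-06.
The wear rate dV/dL = K·W/H (no L dependence): 1.068e-06 · 2182 / 1.170e+09 = 1.992e-12 m³/m.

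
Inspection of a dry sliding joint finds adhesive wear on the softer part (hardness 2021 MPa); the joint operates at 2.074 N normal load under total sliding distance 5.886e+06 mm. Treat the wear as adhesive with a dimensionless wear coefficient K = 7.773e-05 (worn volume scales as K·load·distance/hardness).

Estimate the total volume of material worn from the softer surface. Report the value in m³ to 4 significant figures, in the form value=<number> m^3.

All working math maintains full float precision; quoted intermediates are rounded — rounded just once: 4 significant figures.
Convert: Sliding distance L = 5.886e+06 mm = 5886 m.
Convert: Hardness H = 2021 MPa = 2.021e+09 Pa.
Working in SI base units: W = 2.074 N, H = 2.021e+09 Pa, K = 7.773e-05.
The Archard volume V = K·W·L/H = 7.773e-05 · 2.074 · 5886 / 2.021e+09 = 4.695e-10 m³.

value=4.695e-10 m^3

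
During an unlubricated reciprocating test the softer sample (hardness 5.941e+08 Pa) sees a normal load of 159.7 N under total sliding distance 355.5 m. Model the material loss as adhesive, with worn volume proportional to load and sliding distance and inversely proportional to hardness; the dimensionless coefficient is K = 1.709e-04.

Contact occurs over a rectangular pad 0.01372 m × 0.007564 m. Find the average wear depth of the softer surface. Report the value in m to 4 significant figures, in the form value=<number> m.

Every step runs at exact precision, and intermediates appear rounded; a lone final rounding to four significant figures.
Contact area A = 0.01372 m × 0.007564 m = 1.038e-04 m².
In SI base units: W = 159.7 N, H = 5.941e+08 Pa, K = 1.709e-04.
Apply Archard: V = K·W·L/H = 1.709e-04 · 159.7 · 355.5 / 5.941e+08 = 1.633e-08 m³.
Average depth h = V/A = 1.633e-08 / 1.038e-04 = 1.574e-04 m.

value=1.574e-04 m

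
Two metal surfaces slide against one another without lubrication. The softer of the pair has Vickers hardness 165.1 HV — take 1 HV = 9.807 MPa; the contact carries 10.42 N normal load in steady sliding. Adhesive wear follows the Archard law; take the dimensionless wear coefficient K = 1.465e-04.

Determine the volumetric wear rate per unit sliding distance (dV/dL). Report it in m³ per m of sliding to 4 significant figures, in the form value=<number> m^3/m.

value=9.428e-13 m^3/m

The intermediates are printed rounded; every step runs at exact precision. Rounded just once to 4 significant digits.
Convert: Hardness H = 165.1 HV × 9.807 MPa/HV = 1619 MPa = 1.619e+09 Pa.
SI base units throughout: W = 10.42 N, H = 1.619e+09 Pa, K = 1.465e-04.
Rate of wear dV/dL = K·W/H, so: 1.465e-04 · 10.42 / 1.619e+09 = 9.428e-13 m³/m.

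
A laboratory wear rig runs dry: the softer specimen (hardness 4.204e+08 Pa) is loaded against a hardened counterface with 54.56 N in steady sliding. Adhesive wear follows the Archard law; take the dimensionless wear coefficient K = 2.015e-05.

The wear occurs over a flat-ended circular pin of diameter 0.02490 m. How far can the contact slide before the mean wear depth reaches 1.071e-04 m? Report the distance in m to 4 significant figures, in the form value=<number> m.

The algebra holds full float precision; intermediates are printed rounded; rounded just once, at 4 significant digits.
Contact area A = π·d²/4 = π·(0.02490 m)²/4 = 4.870e-04 m².
SI base units throughout: W = 54.56 N, H = 4.204e+08 Pa, K = 2.015e-05.
Limit volume V_lim = h_lim·A = 1.071e-04 · 4.870e-04 = 5.215e-08 m³.
Inverting, life L = V_lim·H/(K·W) = 5.215e-08 · 4.204e+08 / (2.015e-05 · 54.56) = 1.994e+04 m.

value=1.994e+04 m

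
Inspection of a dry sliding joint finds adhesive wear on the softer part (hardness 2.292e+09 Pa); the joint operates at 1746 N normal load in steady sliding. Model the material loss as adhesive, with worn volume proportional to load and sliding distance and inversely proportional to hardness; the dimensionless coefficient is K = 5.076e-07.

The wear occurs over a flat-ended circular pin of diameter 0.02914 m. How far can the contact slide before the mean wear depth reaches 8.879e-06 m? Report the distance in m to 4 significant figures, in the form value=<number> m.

The computation runs at full precision — intermediates appear rounded, and one last rounding to 4 significant figures.
Convert: Contact area A = π·d²/4 = π·(0.02914 m)²/4 = 6.669e-04 m².
Working in SI base units: W = 1746 N, H = 2.292e+09 Pa, K = 5.076e-07.
Permissible volume V_lim = h_lim·A = 8.879e-06 · 6.669e-04 = 5.922e-09 m³.
So the life L = V_lim·H/(K·W) = 5.922e-09 · 2.292e+09 / (5.076e-07 · 1746) = 1.531e+04 m.

value=1.531e+04 m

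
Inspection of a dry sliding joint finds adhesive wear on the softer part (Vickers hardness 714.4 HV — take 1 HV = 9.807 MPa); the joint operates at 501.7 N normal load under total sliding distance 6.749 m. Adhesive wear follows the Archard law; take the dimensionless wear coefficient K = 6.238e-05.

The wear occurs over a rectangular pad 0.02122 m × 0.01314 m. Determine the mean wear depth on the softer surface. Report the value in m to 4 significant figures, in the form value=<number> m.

Each operation carries full precision; displayed values are rounded. Rounded just once: 4 significant figures.
Hardness H = 714.4 HV × 9.807 MPa/HV = 7006 MPa = 7.006e+09 Pa.
Contact area A = 0.02122 m × 0.01314 m = 2.788e-04 m².
Working in SI base units: W = 501.7 N, H = 7.006e+09 Pa, K = 6.238e-05.
Apply Archard: V = K·W·L/H = 6.238e-05 · 501.7 · 6.749 / 7.006e+09 = 3.015e-11 m³.
Depth h = V/A = 3.015e-11 / 2.788e-04 = 1.081e-07 m.

value=1.081e-07 m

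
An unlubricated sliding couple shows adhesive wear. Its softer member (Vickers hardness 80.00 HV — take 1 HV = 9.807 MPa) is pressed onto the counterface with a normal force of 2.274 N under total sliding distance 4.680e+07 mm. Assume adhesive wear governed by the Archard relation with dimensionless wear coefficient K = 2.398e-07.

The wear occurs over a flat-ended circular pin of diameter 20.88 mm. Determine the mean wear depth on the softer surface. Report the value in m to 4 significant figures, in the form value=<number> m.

All working math runs at exact precision. Intermediates are printed rounded — a lone final rounding, at four significant digits.
Convert: Path length L = 4.680e+07 mm = 4.680e+04 m.
Convert: Hardness H = 80.00 HV × 9.807 MPa/HV = 784.6 MPa = 7.846e+08 Pa.
Convert: Pin diameter d = 20.88 mm = 0.02088 m. Contact area A = π·d²/4 = π·(0.02088 m)²/4 = 3.424e-04 m².
Expressed in SI base units: W = 2.274 N, H = 7.846e+08 Pa, K = 2.398e-07.
Archard relation: V = K·W·L/H = 2.398e-07 · 2.274 · 4.680e+04 / 7.846e+08 = 3.253e-11 m³.
Mean depth h = V/A = 3.253e-11 / 3.424e-04 = 9.500e-08 m.

value=9.500e-08 m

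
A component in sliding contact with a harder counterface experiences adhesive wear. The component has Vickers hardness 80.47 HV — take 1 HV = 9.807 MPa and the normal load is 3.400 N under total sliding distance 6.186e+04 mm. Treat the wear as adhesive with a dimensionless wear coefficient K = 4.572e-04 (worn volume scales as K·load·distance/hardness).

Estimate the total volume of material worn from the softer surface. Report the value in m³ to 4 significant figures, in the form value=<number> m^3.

value=1.218e-10 m^3

The intermediates are displayed rounded. The algebra keeps full precision; one last rounding, at 4 significant figures.
Path length L = 6.186e+04 mm = 61.86 m.
Hardness H = 80.47 HV × 9.807 MPa/HV = 789.2 MPa = 7.892e+08 Pa.
In SI base units: W = 3.400 N, H = 7.892e+08 Pa, K = 4.572e-04.
Wear volume V = K·W·L/H = 4.572e-04 · 3.400 · 61.86 / 7.892e+08 = 1.218e-10 m³.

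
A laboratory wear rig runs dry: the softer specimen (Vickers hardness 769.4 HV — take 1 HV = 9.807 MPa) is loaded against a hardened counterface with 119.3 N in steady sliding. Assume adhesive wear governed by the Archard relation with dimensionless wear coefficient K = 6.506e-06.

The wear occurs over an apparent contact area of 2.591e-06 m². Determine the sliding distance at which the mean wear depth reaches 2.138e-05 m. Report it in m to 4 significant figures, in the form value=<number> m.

value=538.5 m

Intermediates are shown rounded. The algebra carries exact precision, and one last rounding to 4 significant figures.
Convert: Hardness H = 769.4 HV × 9.807 MPa/HV = 7546 MPa = 7.546e+09 Pa.
Expressed in SI base units: W = 119.3 N, H = 7.546e+09 Pa, K = 6.506e-06.
Limit volume V_lim = h_lim·A = 2.138e-05 · 2.591e-06 = 5.540e-11 m³.
Thus life L = V_lim·H/(K·W) = 5.540e-11 · 7.546e+09 / (6.506e-06 · 119.3) = 538.5 m.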